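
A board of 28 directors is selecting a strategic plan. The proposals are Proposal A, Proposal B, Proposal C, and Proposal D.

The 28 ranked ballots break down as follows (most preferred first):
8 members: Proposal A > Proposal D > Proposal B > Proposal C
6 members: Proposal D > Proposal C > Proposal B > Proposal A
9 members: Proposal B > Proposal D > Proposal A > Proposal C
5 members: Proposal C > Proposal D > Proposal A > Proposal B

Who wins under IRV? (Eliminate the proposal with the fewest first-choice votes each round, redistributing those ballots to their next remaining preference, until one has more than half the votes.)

Proposal D

Round 1: Proposal A 8, Proposal B 9, Proposal C 5, Proposal D 6. Proposal C eliminated.
Round 2: Proposal A 8, Proposal B 9, Proposal D 11. Proposal A eliminated.
Round 3: Proposal B 9, Proposal D 19. Proposal D has a majority (≥15).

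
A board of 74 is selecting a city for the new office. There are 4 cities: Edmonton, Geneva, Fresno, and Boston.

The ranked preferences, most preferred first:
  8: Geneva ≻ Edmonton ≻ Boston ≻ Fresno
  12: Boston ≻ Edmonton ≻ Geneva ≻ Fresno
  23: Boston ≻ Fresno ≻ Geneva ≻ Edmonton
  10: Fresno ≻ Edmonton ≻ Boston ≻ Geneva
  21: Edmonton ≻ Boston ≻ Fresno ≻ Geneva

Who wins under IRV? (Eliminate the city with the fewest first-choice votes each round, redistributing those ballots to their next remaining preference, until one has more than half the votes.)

Round 1: Edmonton 21, Geneva 8, Fresno 10, Boston 35. Geneva eliminated.
Round 2: Edmonton 29, Fresno 10, Boston 35. Fresno eliminated.
Round 3: Edmonton 39, Boston 35. Edmonton has a majority (≥38).

Edmonton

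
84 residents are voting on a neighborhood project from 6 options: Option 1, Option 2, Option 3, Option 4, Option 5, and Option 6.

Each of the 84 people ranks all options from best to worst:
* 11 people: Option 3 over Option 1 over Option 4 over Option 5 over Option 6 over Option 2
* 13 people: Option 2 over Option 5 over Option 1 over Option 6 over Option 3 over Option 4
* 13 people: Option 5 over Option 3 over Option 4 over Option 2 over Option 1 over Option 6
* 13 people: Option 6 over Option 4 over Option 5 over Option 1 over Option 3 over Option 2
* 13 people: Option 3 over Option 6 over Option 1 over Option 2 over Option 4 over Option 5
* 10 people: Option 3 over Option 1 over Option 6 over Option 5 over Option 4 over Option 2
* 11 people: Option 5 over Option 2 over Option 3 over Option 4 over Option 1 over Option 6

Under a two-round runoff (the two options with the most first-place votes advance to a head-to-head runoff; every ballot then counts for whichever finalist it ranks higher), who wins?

Round 1 first-place votes: Option 1 0, Option 2 13, Option 3 34, Option 4 0, Option 5 24, Option 6 13. Option 3 and Option 5 advance.
Runoff: Option 3 is ranked above Option 5 on 34 ballots, Option 5 above Option 3 on 50.

Option 5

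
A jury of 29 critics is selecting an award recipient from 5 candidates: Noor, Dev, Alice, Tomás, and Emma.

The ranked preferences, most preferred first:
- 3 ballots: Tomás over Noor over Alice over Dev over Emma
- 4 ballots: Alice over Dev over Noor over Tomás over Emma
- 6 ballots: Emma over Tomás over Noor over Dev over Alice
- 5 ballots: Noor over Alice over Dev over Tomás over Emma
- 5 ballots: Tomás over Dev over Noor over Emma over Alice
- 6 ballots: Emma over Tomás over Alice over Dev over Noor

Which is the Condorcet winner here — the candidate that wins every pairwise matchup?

Tomás vs Noor: 20–9
Tomás vs Dev: 20–9
Tomás vs Alice: 20–9
Tomás vs Emma: 17–12
Tomás beats every other candidate.

Tomás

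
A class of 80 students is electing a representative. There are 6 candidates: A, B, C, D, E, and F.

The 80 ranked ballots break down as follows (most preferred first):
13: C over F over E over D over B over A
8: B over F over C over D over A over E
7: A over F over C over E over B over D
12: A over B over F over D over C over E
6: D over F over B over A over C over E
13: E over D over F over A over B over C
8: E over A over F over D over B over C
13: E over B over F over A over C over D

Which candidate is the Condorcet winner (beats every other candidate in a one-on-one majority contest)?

F vs A: 53–27
F vs B: 47–33
F vs C: 67–13
F vs D: 61–19
F vs E: 46–34
F beats every other candidate.

F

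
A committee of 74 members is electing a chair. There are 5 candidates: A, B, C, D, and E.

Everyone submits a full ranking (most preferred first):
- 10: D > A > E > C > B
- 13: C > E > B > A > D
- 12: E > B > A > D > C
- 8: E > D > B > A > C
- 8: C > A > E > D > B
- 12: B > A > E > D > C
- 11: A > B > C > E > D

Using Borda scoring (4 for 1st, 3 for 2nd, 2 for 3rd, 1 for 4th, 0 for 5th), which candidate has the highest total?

A: 10×3 + 13×1 + 12×2 + 8×1 + 8×3 + 12×3 + 11×4 = 179
B: 10×0 + 13×2 + 12×3 + 8×2 + 8×0 + 12×4 + 11×3 = 159
C: 10×1 + 13×4 + 12×0 + 8×0 + 8×4 + 12×0 + 11×2 = 116
D: 10×4 + 13×0 + 12×1 + 8×3 + 8×1 + 12×1 + 11×0 = 96
E: 10×2 + 13×3 + 12×4 + 8×4 + 8×2 + 12×2 + 11×1 = 190

E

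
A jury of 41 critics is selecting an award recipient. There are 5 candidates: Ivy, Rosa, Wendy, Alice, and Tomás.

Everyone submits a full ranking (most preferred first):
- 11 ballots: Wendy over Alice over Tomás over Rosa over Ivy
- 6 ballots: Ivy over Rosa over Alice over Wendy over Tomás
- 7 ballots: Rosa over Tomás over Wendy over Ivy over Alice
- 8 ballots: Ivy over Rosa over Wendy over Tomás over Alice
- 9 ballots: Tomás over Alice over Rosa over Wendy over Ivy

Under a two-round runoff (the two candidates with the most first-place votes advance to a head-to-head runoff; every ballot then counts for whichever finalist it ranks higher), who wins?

Round 1 first-place votes: Ivy 14, Rosa 7, Wendy 11, Alice 0, Tomás 9. Ivy and Wendy advance.
Runoff: Ivy is ranked above Wendy on 14 ballots, Wendy above Ivy on 27.

Wendy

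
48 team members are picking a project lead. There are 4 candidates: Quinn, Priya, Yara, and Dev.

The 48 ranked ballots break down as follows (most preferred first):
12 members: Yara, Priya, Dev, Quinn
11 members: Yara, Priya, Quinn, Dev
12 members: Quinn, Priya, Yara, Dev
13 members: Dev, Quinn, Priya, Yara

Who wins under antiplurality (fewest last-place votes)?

Last-place votes: Quinn 12, Priya 0, Yara 13, Dev 23.

Priya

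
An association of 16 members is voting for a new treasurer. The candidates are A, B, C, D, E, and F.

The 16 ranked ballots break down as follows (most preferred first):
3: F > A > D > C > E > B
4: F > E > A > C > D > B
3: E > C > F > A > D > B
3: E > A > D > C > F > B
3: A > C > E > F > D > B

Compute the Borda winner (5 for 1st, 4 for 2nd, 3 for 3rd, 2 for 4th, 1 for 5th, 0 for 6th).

E

A: 3×4 + 4×3 + 3×2 + 3×4 + 3×5 = 57
B: 3×0 + 4×0 + 3×0 + 3×0 + 3×0 = 0
C: 3×2 + 4×2 + 3×4 + 3×2 + 3×4 = 44
D: 3×3 + 4×1 + 3×1 + 3×3 + 3×1 = 28
E: 3×1 + 4×4 + 3×5 + 3×5 + 3×3 = 58
F: 3×5 + 4×5 + 3×3 + 3×1 + 3×2 = 53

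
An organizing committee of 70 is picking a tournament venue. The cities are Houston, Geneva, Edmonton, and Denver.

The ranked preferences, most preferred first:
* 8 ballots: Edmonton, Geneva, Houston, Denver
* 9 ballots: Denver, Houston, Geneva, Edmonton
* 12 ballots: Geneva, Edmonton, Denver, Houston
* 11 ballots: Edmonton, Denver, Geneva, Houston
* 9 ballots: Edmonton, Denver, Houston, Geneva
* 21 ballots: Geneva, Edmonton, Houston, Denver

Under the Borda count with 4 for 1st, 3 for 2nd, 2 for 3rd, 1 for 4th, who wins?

Edmonton

Houston: 8×2 + 9×3 + 12×1 + 11×1 + 9×2 + 21×2 = 126
Geneva: 8×3 + 9×2 + 12×4 + 11×2 + 9×1 + 21×4 = 205
Edmonton: 8×4 + 9×1 + 12×3 + 11×4 + 9×4 + 21×3 = 220
Denver: 8×1 + 9×4 + 12×2 + 11×3 + 9×3 + 21×1 = 149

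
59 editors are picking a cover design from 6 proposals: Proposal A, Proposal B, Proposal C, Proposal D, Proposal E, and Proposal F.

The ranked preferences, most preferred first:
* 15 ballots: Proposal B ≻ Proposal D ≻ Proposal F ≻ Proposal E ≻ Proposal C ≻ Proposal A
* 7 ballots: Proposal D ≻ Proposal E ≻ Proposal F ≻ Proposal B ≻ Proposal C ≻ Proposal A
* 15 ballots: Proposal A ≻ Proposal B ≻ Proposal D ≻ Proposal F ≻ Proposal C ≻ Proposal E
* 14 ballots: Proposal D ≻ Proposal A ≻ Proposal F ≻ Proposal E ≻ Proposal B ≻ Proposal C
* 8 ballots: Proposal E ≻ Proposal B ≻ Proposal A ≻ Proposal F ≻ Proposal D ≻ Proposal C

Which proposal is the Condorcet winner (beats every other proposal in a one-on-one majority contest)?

Proposal B

Proposal B vs Proposal A: 30–29
Proposal B vs Proposal C: 59–0
Proposal B vs Proposal D: 38–21
Proposal B vs Proposal E: 30–29
Proposal B vs Proposal F: 38–21
Proposal B beats every other proposal.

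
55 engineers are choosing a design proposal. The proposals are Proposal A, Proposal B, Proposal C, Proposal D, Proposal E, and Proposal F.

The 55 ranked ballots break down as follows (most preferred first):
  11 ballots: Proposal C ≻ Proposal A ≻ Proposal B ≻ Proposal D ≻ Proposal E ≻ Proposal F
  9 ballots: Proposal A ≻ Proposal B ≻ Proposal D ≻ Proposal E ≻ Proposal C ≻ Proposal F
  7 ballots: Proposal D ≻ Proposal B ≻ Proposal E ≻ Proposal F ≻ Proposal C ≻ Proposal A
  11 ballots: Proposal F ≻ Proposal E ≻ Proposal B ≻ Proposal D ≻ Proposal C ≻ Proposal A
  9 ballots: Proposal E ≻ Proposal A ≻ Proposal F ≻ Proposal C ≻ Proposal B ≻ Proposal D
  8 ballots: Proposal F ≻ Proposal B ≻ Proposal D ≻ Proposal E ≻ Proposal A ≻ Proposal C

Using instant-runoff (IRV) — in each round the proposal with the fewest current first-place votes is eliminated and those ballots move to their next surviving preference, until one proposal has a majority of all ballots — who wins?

Round 1: Proposal A 9, Proposal B 0, Proposal C 11, Proposal D 7, Proposal E 9, Proposal F 19. Proposal B eliminated.
Round 2: Proposal A 9, Proposal C 11, Proposal D 7, Proposal E 9, Proposal F 19. Proposal D eliminated.
Round 3: Proposal A 9, Proposal C 11, Proposal E 16, Proposal F 19. Proposal A eliminated.
Round 4: Proposal C 11, Proposal E 25, Proposal F 19. Proposal C eliminated.
Round 5: Proposal E 36, Proposal F 19. Proposal E has a majority (≥28).

Proposal E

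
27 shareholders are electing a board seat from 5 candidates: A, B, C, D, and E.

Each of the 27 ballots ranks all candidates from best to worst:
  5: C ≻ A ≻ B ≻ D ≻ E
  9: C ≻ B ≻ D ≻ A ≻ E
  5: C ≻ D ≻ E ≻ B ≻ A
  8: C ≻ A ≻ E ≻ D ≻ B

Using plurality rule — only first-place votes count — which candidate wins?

C

First-place votes: A 0, B 0, C 27, D 0, E 0.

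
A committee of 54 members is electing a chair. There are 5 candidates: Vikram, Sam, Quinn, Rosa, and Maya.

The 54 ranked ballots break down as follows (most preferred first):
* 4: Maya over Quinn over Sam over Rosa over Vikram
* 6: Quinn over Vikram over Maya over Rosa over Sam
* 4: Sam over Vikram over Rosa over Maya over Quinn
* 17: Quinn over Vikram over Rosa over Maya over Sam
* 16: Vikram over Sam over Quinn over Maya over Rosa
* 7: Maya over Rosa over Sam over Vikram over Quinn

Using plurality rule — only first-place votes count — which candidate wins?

First-place votes: Vikram 16, Sam 4, Quinn 23, Rosa 0, Maya 11.

Quinn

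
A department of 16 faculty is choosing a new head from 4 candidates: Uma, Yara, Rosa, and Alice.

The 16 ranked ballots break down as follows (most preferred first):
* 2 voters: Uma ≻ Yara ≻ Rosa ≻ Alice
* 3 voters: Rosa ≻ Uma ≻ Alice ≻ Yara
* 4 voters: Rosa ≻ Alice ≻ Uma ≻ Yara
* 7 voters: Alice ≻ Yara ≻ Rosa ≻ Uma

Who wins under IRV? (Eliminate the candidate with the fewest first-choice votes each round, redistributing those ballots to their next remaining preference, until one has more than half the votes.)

Rosa

Round 1: Uma 2, Yara 0, Rosa 7, Alice 7. Yara eliminated.
Round 2: Uma 2, Rosa 7, Alice 7. Uma eliminated.
Round 3: Rosa 9, Alice 7. Rosa has a majority (≥9).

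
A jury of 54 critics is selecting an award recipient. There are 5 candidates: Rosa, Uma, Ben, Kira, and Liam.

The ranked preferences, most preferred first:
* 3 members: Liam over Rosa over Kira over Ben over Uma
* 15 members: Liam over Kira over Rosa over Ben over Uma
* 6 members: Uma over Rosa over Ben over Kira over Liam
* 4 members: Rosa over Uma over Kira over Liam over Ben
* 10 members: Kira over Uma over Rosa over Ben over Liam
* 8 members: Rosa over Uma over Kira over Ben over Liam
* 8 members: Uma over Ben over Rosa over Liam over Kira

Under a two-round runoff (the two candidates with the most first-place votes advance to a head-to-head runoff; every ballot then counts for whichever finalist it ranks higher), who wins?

Round 1 first-place votes: Rosa 12, Uma 14, Ben 0, Kira 10, Liam 18. Liam and Uma advance.
Runoff: Liam is ranked above Uma on 18 ballots, Uma above Liam on 36.

Uma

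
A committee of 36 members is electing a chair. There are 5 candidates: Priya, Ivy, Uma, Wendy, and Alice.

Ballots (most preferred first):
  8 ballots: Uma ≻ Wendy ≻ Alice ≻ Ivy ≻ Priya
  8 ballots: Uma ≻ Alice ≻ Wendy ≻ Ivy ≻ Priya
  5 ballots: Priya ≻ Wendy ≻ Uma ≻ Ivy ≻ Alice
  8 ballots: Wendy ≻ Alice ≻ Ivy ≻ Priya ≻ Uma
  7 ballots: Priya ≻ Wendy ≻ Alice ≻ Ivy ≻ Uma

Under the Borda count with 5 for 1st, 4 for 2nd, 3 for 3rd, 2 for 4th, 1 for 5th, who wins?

Wendy

Priya: 8×1 + 8×1 + 5×5 + 8×2 + 7×5 = 92
Ivy: 8×2 + 8×2 + 5×2 + 8×3 + 7×2 = 80
Uma: 8×5 + 8×5 + 5×3 + 8×1 + 7×1 = 110
Wendy: 8×4 + 8×3 + 5×4 + 8×5 + 7×4 = 144
Alice: 8×3 + 8×4 + 5×1 + 8×4 + 7×3 = 114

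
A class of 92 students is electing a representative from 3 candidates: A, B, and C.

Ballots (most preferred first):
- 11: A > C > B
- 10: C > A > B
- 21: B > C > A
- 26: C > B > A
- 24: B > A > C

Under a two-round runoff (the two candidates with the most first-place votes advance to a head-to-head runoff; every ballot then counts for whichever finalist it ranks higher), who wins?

Round 1 first-place votes: A 11, B 45, C 36. B and C advance.
Runoff: B is ranked above C on 45 ballots, C above B on 47.

C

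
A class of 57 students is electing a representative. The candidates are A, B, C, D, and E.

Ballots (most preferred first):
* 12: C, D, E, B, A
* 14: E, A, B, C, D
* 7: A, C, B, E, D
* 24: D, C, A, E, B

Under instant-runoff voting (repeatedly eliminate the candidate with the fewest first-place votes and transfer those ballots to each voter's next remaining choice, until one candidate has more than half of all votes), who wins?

C

Round 1: A 7, B 0, C 12, D 24, E 14. B eliminated.
Round 2: A 7, C 12, D 24, E 14. A eliminated.
Round 3: C 19, D 24, E 14. E eliminated.
Round 4: C 33, D 24. C has a majority (≥29).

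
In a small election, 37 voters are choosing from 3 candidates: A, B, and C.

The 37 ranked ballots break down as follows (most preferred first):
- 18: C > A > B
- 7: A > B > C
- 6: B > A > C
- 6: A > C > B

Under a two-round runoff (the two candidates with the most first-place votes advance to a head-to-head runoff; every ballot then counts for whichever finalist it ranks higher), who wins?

Round 1 first-place votes: A 13, B 6, C 18. C and A advance.
Runoff: C is ranked above A on 18 ballots, A above C on 19.

A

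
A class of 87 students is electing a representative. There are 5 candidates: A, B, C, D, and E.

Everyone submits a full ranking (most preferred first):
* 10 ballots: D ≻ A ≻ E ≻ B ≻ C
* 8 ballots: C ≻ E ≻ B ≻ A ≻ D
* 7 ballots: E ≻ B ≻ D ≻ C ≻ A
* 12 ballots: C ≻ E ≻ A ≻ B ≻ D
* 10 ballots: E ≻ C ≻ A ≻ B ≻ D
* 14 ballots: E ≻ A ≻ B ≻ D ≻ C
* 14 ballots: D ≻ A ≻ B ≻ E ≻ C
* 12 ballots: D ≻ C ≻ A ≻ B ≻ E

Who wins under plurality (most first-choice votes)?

First-place votes: A 0, B 0, C 20, D 36, E 31.

D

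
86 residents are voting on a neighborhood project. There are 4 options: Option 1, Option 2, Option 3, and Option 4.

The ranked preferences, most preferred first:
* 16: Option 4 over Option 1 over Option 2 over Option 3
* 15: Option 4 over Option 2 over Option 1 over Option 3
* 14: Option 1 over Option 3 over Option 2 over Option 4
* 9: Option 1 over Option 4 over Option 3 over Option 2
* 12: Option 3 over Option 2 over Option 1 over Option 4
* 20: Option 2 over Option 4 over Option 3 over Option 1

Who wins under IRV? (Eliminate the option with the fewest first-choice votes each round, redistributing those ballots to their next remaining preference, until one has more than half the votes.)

Option 2

Round 1: Option 1 23, Option 2 20, Option 3 12, Option 4 31. Option 3 eliminated.
Round 2: Option 1 23, Option 2 32, Option 4 31. Option 1 eliminated.
Round 3: Option 2 46, Option 4 40. Option 2 has a majority (≥44).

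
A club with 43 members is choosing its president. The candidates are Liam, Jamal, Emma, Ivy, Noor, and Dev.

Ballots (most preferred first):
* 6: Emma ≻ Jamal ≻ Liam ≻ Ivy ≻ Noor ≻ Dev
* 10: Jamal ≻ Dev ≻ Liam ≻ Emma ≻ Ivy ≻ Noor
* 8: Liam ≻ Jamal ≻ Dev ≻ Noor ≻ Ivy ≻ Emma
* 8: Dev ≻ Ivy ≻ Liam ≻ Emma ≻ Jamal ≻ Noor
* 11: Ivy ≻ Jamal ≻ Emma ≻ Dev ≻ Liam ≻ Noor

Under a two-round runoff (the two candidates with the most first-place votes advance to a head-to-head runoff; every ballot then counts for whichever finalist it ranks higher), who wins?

Jamal

Round 1 first-place votes: Liam 8, Jamal 10, Emma 6, Ivy 11, Noor 0, Dev 8. Ivy and Jamal advance.
Runoff: Ivy is ranked above Jamal on 19 ballots, Jamal above Ivy on 24.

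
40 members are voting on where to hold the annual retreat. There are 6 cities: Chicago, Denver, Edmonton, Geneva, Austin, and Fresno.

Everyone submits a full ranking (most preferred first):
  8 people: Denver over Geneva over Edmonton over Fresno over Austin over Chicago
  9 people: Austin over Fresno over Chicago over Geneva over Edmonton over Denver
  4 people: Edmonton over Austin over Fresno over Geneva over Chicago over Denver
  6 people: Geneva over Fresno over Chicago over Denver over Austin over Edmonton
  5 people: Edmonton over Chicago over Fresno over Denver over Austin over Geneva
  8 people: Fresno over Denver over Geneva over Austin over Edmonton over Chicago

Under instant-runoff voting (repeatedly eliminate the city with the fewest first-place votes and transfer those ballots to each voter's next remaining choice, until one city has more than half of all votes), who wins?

Fresno

Round 1: Chicago 0, Denver 8, Edmonton 9, Geneva 6, Austin 9, Fresno 8. Chicago eliminated.
Round 2: Denver 8, Edmonton 9, Geneva 6, Austin 9, Fresno 8. Geneva eliminated.
Round 3: Denver 8, Edmonton 9, Austin 9, Fresno 14. Denver eliminated.
Round 4: Edmonton 17, Austin 9, Fresno 14. Austin eliminated.
Round 5: Edmonton 17, Fresno 23. Fresno has a majority (≥21).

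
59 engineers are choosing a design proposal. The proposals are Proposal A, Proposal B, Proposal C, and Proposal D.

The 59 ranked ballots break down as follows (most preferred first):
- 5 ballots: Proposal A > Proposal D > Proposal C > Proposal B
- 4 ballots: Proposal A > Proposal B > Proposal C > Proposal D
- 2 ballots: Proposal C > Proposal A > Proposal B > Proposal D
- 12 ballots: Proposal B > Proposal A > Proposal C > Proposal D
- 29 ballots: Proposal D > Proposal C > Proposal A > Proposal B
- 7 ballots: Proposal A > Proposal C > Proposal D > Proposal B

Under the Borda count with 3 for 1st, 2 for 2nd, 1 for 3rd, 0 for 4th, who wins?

Proposal A: 5×3 + 4×3 + 2×2 + 12×2 + 29×1 + 7×3 = 105
Proposal B: 5×0 + 4×2 + 2×1 + 12×3 + 29×0 + 7×0 = 46
Proposal C: 5×1 + 4×1 + 2×3 + 12×1 + 29×2 + 7×2 = 99
Proposal D: 5×2 + 4×0 + 2×0 + 12×0 + 29×3 + 7×1 = 104

Proposal A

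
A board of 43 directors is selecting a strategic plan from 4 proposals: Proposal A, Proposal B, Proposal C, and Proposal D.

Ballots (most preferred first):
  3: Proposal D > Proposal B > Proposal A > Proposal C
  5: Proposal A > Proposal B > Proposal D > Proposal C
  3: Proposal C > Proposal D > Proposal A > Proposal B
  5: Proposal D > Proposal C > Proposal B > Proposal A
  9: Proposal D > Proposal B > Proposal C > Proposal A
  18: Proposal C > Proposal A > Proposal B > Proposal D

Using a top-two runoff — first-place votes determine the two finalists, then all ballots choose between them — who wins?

Round 1 first-place votes: Proposal A 5, Proposal B 0, Proposal C 21, Proposal D 17. Proposal C and Proposal D advance.
Runoff: Proposal C is ranked above Proposal D on 21 ballots, Proposal D above Proposal C on 22.

Proposal D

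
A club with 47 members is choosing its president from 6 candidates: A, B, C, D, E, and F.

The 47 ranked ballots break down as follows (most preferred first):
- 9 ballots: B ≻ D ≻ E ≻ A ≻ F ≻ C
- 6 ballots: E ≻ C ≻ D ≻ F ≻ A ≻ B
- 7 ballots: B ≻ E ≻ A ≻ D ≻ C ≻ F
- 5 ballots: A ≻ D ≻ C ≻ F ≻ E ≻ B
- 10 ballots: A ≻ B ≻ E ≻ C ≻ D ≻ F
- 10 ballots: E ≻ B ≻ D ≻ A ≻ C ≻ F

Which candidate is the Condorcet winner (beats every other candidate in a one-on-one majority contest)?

B vs A: 26–21
B vs C: 36–11
B vs D: 36–11
B vs E: 26–21
B vs F: 36–11
B beats every other candidate.

B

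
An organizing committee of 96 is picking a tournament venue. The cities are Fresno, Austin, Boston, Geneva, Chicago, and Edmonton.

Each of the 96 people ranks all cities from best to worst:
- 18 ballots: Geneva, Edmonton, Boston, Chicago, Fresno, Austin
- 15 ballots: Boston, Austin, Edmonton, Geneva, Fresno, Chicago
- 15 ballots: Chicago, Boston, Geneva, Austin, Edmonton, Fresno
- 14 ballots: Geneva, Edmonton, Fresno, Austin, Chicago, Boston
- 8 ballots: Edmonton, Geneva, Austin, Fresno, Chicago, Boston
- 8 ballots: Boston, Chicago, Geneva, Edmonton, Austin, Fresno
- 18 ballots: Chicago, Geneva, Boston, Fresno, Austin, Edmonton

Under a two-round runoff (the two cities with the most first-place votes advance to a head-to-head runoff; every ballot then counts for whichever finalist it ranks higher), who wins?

Round 1 first-place votes: Fresno 0, Austin 0, Boston 23, Geneva 32, Chicago 33, Edmonton 8. Chicago and Geneva advance.
Runoff: Chicago is ranked above Geneva on 41 ballots, Geneva above Chicago on 55.

Geneva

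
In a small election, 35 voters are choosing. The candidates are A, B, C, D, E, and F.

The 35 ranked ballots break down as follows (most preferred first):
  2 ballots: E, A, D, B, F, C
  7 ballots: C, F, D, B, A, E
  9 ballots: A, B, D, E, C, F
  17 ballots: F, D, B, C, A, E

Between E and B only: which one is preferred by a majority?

E is ranked above B on 2 ballots; B above E on 33.

B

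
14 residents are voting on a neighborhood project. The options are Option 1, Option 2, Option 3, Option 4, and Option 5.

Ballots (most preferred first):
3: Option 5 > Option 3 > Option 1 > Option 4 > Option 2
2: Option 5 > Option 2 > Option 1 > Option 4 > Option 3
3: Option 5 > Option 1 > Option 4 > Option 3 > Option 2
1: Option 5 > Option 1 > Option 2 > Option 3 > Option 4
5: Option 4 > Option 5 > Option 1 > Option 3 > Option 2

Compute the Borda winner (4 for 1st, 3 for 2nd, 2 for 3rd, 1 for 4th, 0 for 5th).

Option 1: 3×2 + 2×2 + 3×3 + 1×3 + 5×2 = 32
Option 2: 3×0 + 2×3 + 3×0 + 1×2 + 5×0 = 8
Option 3: 3×3 + 2×0 + 3×1 + 1×1 + 5×1 = 18
Option 4: 3×1 + 2×1 + 3×2 + 1×0 + 5×4 = 31
Option 5: 3×4 + 2×4 + 3×4 + 1×4 + 5×3 = 51

Option 5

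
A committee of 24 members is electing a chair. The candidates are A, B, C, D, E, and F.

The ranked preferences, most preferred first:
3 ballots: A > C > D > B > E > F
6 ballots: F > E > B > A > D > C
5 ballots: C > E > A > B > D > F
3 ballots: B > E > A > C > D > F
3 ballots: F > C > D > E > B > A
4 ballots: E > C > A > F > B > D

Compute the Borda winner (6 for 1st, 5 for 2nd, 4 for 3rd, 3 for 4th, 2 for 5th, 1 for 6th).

E

A: 3×6 + 6×3 + 5×4 + 3×4 + 3×1 + 4×4 = 87
B: 3×3 + 6×4 + 5×3 + 3×6 + 3×2 + 4×2 = 80
C: 3×5 + 6×1 + 5×6 + 3×3 + 3×5 + 4×5 = 95
D: 3×4 + 6×2 + 5×2 + 3×2 + 3×4 + 4×1 = 56
E: 3×2 + 6×5 + 5×5 + 3×5 + 3×3 + 4×6 = 109
F: 3×1 + 6×6 + 5×1 + 3×1 + 3×6 + 4×3 = 77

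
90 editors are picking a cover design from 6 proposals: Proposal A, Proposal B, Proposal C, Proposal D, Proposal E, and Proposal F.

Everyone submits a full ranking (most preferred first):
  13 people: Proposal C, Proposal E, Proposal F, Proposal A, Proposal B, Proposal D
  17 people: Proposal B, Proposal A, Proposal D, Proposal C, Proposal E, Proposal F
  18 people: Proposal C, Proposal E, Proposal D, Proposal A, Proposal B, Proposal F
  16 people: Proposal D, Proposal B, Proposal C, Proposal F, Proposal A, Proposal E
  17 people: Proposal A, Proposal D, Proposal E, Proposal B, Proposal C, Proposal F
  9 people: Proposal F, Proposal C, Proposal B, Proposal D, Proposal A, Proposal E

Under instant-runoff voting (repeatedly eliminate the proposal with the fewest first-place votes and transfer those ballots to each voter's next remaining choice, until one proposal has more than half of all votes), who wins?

Proposal B

Round 1: Proposal A 17, Proposal B 17, Proposal C 31, Proposal D 16, Proposal E 0, Proposal F 9. Proposal E eliminated.
Round 2: Proposal A 17, Proposal B 17, Proposal C 31, Proposal D 16, Proposal F 9. Proposal F eliminated.
Round 3: Proposal A 17, Proposal B 17, Proposal C 40, Proposal D 16. Proposal D eliminated.
Round 4: Proposal A 17, Proposal B 33, Proposal C 40. Proposal A eliminated.
Round 5: Proposal B 50, Proposal C 40. Proposal B has a majority (≥46).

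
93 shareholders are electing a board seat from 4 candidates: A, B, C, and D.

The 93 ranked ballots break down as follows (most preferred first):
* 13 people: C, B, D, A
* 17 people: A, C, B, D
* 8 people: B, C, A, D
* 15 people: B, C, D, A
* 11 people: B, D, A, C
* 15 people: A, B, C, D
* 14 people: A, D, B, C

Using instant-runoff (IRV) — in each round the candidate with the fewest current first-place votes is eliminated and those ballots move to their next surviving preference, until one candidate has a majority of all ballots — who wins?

Round 1: A 46, B 34, C 13, D 0. D eliminated.
Round 2: A 46, B 34, C 13. C eliminated.
Round 3: A 46, B 47. B has a majority (≥47).

B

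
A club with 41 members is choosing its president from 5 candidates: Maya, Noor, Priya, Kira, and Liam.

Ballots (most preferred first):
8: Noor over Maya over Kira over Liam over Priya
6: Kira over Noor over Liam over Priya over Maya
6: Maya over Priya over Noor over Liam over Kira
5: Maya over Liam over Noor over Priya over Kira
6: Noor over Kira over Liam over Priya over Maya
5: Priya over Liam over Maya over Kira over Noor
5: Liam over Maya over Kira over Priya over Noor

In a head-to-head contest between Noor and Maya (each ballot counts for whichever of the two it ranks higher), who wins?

Maya

Noor is ranked above Maya on 20 ballots; Maya above Noor on 21.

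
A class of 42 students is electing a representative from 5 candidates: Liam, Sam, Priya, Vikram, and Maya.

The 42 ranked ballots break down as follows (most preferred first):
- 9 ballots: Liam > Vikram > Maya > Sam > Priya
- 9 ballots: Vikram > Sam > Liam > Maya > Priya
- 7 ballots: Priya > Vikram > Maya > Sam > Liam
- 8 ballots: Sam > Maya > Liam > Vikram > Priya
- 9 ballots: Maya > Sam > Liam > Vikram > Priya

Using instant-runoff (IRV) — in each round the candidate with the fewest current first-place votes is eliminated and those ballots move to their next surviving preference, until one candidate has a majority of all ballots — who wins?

Round 1: Liam 9, Sam 8, Priya 7, Vikram 9, Maya 9. Priya eliminated.
Round 2: Liam 9, Sam 8, Vikram 16, Maya 9. Sam eliminated.
Round 3: Liam 9, Vikram 16, Maya 17. Liam eliminated.
Round 4: Vikram 25, Maya 17. Vikram has a majority (≥22).

Vikram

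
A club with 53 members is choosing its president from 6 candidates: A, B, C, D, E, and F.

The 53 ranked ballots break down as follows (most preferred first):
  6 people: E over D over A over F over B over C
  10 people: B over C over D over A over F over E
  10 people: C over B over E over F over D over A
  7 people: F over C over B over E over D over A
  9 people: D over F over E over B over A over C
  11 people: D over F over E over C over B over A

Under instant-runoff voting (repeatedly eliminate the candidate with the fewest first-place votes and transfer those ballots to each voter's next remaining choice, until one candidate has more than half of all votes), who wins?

C

Round 1: A 0, B 10, C 10, D 20, E 6, F 7. A eliminated.
Round 2: B 10, C 10, D 20, E 6, F 7. E eliminated.
Round 3: B 10, C 10, D 26, F 7. F eliminated.
Round 4: B 10, C 17, D 26. B eliminated.
Round 5: C 27, D 26. C has a majority (≥27).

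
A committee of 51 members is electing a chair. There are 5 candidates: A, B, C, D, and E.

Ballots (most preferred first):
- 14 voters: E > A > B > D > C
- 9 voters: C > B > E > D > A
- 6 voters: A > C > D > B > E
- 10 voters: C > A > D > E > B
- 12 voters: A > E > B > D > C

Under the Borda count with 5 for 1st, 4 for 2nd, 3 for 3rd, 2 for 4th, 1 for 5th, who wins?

A

A: 14×4 + 9×1 + 6×5 + 10×4 + 12×5 = 195
B: 14×3 + 9×4 + 6×2 + 10×1 + 12×3 = 136
C: 14×1 + 9×5 + 6×4 + 10×5 + 12×1 = 145
D: 14×2 + 9×2 + 6×3 + 10×3 + 12×2 = 118
E: 14×5 + 9×3 + 6×1 + 10×2 + 12×4 = 171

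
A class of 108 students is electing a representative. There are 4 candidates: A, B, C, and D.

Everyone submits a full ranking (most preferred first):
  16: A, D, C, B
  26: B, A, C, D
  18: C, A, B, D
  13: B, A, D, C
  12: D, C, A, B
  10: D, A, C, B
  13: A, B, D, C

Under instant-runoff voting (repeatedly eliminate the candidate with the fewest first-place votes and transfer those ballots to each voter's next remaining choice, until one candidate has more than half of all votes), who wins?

Round 1: A 29, B 39, C 18, D 22. C eliminated.
Round 2: A 47, B 39, D 22. D eliminated.
Round 3: A 69, B 39. A has a majority (≥55).

A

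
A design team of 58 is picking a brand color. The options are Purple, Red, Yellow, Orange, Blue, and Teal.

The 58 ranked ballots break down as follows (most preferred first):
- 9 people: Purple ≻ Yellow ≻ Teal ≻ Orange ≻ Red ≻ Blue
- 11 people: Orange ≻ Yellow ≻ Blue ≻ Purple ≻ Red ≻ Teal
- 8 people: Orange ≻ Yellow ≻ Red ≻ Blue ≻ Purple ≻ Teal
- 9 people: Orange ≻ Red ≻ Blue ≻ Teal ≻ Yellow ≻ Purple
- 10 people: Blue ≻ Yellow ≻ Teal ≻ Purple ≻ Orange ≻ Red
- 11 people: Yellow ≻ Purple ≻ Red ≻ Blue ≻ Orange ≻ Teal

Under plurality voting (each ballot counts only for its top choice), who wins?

First-place votes: Purple 9, Red 0, Yellow 11, Orange 28, Blue 10, Teal 0.

Orange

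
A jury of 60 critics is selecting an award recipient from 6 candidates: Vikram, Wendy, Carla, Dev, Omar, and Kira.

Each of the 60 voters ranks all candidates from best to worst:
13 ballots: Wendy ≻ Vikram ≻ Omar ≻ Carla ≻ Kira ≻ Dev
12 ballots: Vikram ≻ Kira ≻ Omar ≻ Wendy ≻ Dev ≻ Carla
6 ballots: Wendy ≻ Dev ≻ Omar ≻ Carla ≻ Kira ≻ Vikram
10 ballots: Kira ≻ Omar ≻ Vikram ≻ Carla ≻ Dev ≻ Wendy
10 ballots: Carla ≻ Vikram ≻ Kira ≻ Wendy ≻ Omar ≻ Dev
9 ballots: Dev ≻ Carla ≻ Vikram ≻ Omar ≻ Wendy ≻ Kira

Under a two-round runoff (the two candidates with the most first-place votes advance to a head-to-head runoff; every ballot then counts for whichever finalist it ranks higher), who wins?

Round 1 first-place votes: Vikram 12, Wendy 19, Carla 10, Dev 9, Omar 0, Kira 10. Wendy and Vikram advance.
Runoff: Wendy is ranked above Vikram on 19 ballots, Vikram above Wendy on 41.

Vikram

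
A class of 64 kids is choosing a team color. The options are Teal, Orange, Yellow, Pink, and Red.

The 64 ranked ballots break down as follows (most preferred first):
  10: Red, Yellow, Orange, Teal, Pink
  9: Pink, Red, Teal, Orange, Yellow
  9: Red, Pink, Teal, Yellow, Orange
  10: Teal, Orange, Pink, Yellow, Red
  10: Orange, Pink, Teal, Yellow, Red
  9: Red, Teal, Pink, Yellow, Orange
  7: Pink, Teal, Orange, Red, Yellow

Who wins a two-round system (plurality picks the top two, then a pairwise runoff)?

Pink

Round 1 first-place votes: Teal 10, Orange 10, Yellow 0, Pink 16, Red 28. Red and Pink advance.
Runoff: Red is ranked above Pink on 28 ballots, Pink above Red on 36.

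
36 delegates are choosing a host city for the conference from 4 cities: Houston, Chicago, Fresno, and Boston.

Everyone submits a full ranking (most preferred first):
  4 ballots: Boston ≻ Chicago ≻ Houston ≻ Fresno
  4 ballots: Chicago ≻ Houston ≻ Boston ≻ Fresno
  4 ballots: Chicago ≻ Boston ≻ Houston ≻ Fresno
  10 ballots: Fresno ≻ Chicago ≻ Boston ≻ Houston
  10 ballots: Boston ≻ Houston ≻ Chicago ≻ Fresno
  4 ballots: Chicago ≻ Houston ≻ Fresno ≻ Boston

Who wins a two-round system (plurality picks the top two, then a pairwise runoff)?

Chicago

Round 1 first-place votes: Houston 0, Chicago 12, Fresno 10, Boston 14. Boston and Chicago advance.
Runoff: Boston is ranked above Chicago on 14 ballots, Chicago above Boston on 22.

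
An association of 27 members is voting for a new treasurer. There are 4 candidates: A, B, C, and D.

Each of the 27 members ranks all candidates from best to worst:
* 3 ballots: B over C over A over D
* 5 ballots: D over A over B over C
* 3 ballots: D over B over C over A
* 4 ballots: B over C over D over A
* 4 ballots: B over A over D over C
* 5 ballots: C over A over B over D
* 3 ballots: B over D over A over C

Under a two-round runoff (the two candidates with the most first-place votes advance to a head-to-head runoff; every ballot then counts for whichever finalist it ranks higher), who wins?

B

Round 1 first-place votes: A 0, B 14, C 5, D 8. B and D advance.
Runoff: B is ranked above D on 19 ballots, D above B on 8.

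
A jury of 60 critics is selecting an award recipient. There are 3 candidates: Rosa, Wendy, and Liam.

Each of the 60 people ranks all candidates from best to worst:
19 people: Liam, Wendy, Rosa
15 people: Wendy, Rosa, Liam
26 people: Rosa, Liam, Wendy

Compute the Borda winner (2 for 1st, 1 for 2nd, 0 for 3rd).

Rosa

Rosa: 19×0 + 15×1 + 26×2 = 67
Wendy: 19×1 + 15×2 + 26×0 = 49
Liam: 19×2 + 15×0 + 26×1 = 64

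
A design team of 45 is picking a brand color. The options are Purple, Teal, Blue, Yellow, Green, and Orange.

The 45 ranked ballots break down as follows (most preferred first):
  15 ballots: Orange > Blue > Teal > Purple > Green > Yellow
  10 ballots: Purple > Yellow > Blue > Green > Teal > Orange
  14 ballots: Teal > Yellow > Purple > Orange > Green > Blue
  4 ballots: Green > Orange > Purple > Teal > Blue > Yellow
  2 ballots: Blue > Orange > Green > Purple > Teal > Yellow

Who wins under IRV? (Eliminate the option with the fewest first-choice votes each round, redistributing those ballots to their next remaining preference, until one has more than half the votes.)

Round 1: Purple 10, Teal 14, Blue 2, Yellow 0, Green 4, Orange 15. Yellow eliminated.
Round 2: Purple 10, Teal 14, Blue 2, Green 4, Orange 15. Blue eliminated.
Round 3: Purple 10, Teal 14, Green 4, Orange 17. Green eliminated.
Round 4: Purple 10, Teal 14, Orange 21. Purple eliminated.
Round 5: Teal 24, Orange 21. Teal has a majority (≥23).

Teal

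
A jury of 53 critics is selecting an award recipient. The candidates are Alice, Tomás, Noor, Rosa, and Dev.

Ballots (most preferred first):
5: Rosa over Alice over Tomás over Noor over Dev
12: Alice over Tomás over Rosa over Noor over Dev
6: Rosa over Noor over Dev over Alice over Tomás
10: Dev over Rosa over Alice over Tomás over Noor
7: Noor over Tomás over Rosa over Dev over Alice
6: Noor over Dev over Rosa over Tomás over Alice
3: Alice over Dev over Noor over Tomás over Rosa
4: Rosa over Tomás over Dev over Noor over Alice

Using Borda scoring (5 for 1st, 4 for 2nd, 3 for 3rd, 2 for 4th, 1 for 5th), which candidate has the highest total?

Alice: 5×4 + 12×5 + 6×2 + 10×3 + 7×1 + 6×1 + 3×5 + 4×1 = 154
Tomás: 5×3 + 12×4 + 6×1 + 10×2 + 7×4 + 6×2 + 3×2 + 4×4 = 151
Noor: 5×2 + 12×2 + 6×4 + 10×1 + 7×5 + 6×5 + 3×3 + 4×2 = 150
Rosa: 5×5 + 12×3 + 6×5 + 10×4 + 7×3 + 6×3 + 3×1 + 4×5 = 193
Dev: 5×1 + 12×1 + 6×3 + 10×5 + 7×2 + 6×4 + 3×4 + 4×3 = 147

Rosa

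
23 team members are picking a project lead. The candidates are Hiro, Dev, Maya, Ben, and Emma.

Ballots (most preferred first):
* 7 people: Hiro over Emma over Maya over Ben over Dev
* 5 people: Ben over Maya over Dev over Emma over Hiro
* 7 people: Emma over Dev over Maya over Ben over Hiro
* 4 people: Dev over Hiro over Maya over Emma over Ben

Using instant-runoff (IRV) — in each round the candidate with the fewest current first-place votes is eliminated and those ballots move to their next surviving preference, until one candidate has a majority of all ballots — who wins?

Emma

Round 1: Hiro 7, Dev 4, Maya 0, Ben 5, Emma 7. Maya eliminated.
Round 2: Hiro 7, Dev 4, Ben 5, Emma 7. Dev eliminated.
Round 3: Hiro 11, Ben 5, Emma 7. Ben eliminated.
Round 4: Hiro 11, Emma 12. Emma has a majority (≥12).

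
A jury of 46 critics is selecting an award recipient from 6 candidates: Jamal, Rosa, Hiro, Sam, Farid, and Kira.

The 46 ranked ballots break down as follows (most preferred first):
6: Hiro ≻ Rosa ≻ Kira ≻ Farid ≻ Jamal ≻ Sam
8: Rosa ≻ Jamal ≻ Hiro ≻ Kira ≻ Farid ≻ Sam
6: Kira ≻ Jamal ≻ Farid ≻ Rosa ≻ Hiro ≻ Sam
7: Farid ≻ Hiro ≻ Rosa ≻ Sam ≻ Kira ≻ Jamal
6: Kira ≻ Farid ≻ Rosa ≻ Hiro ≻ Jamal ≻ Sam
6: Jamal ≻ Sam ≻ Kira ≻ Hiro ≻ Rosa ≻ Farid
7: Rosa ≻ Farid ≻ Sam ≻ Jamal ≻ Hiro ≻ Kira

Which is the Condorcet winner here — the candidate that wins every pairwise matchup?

Rosa vs Jamal: 34–12
Rosa vs Hiro: 27–19
Rosa vs Sam: 40–6
Rosa vs Farid: 27–19
Rosa vs Kira: 28–18
Rosa beats every other candidate.

Rosa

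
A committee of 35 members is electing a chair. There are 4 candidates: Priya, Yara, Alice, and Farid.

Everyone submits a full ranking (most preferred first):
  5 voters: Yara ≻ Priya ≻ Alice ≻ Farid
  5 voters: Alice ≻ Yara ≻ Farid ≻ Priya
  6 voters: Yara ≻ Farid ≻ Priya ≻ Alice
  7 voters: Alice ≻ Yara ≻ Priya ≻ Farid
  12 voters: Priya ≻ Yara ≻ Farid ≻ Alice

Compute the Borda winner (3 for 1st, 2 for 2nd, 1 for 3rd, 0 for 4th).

Yara

Priya: 5×2 + 5×0 + 6×1 + 7×1 + 12×3 = 59
Yara: 5×3 + 5×2 + 6×3 + 7×2 + 12×2 = 81
Alice: 5×1 + 5×3 + 6×0 + 7×3 + 12×0 = 41
Farid: 5×0 + 5×1 + 6×2 + 7×0 + 12×1 = 29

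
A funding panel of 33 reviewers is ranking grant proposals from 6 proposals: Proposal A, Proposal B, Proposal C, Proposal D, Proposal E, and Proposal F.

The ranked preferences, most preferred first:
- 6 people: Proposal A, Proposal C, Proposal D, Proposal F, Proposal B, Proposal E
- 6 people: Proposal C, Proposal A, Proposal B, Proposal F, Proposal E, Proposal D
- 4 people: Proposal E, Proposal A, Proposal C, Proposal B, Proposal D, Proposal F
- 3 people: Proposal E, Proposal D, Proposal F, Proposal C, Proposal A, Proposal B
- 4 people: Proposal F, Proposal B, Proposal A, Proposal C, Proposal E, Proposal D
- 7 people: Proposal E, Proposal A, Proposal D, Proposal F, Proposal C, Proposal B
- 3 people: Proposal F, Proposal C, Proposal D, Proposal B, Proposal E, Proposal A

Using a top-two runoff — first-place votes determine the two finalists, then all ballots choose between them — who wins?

Round 1 first-place votes: Proposal A 6, Proposal B 0, Proposal C 6, Proposal D 0, Proposal E 14, Proposal F 7. Proposal E and Proposal F advance.
Runoff: Proposal E is ranked above Proposal F on 14 ballots, Proposal F above Proposal E on 19.

Proposal F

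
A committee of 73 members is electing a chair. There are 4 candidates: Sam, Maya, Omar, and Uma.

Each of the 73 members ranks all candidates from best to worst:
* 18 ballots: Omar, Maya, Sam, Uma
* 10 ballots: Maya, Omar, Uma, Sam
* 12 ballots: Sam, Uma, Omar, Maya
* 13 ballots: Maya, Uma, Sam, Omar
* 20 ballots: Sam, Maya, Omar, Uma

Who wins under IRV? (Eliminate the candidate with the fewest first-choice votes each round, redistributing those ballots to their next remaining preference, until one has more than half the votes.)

Round 1: Sam 32, Maya 23, Omar 18, Uma 0. Uma eliminated.
Round 2: Sam 32, Maya 23, Omar 18. Omar eliminated.
Round 3: Sam 32, Maya 41. Maya has a majority (≥37).

Maya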